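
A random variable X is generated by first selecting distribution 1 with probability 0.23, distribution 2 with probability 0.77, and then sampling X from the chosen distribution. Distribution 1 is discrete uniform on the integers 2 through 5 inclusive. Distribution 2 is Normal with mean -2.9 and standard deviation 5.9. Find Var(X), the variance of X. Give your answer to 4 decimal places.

Per component, 1: μ=3.5, E[X²]=13.5; 2: μ=-2.9, E[X²]=43.22.
E[X] = 0.23·3.5 + 0.77·-2.9 = -1.428.
E[X²] = 0.23·13.5 + 0.77·43.22 = 36.3844.
Var(X) = E[X²] − (E[X])² = 36.3844 − 2.03918 = 34.3452.

34.3452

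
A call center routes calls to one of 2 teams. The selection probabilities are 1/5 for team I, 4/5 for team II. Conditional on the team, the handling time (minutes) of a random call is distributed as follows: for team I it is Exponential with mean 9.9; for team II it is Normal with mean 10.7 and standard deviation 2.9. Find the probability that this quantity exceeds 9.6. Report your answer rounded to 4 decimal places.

Conditional on each team, P(X > 9.6): I: 0.379198; II: 0.647771.
By total probability, P(X > 9.6) = 0.2·0.379198 + 0.8·0.647771 = 0.594057.

0.5941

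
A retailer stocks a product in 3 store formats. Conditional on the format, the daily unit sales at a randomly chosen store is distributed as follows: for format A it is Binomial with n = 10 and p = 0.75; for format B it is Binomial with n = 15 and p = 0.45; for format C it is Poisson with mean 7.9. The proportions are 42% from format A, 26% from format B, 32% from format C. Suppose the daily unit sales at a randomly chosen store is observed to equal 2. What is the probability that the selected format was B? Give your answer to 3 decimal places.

Likelihoods P(X=2 | ·): A: 0.000386238; B: 0.00896044; C: 0.0115691.
Posterior ∝ prior × likelihood. Numerator for B: 0.26·0.00896044 = 0.00232971.
Normalizing constant: 0.42·0.000386238 + 0.26·0.00896044 + 0.32·0.0115691 = 0.00619403.
P(B | observation) = 0.00232971 / 0.00619403 = 0.376122.

0.376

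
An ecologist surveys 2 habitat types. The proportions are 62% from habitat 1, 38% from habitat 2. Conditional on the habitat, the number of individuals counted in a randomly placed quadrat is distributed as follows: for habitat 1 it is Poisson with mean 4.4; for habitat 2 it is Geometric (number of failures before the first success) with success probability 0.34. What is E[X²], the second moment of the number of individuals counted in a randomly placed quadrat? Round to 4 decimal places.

18.3327

For each component E[X²] = Var + (mean)², giving 1: 23.76; 2: 9.47751.
Overall E[X²] = 0.62·23.76 + 0.38·9.47751 = 18.3327.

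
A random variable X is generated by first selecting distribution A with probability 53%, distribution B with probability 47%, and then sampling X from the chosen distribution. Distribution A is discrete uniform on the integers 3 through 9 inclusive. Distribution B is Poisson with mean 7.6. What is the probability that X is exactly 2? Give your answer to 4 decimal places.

0.0068

Conditional on each component, P(X = 2): A: 0; B: 0.014453.
By total probability, P(X = 2) = 0.53·0 + 0.47·0.014453 = 0.00679293.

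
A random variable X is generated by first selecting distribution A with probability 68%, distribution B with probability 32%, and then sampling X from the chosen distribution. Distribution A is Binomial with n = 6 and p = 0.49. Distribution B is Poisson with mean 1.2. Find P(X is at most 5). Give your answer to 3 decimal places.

0.990

Conditional on each component, P(X ≤ 5): A: 0.986159; B: 0.9985.
By total probability, P(X ≤ 5) = 0.68·0.986159 + 0.32·0.9985 = 0.990108.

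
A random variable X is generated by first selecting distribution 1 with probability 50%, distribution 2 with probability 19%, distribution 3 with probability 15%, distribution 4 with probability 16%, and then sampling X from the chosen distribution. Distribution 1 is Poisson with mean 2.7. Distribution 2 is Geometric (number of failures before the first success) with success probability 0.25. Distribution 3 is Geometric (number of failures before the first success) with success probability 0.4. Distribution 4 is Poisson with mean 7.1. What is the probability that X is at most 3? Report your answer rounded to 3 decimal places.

Conditional on each component, P(X ≤ 3): 1: 0.714092; 2: 0.683594; 3: 0.8704; 4: 0.0766991.
By total probability, P(X ≤ 3) = 0.5·0.714092 + 0.19·0.683594 + 0.15·0.8704 + 0.16·0.0766991 = 0.629761.

0.630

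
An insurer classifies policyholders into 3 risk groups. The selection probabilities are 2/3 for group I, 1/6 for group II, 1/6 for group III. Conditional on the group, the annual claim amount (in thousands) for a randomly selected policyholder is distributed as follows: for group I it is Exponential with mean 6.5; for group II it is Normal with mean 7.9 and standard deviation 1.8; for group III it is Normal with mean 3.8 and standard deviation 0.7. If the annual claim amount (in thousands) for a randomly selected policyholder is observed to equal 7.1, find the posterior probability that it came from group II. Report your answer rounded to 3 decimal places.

Likelihoods f(7.1 | ·): I: 0.0516064; II: 0.200791; III: 8.50796e-06.
Posterior ∝ prior × likelihood. Numerator for II: 0.166667·0.200791 = 0.0334652.
Normalizing constant: 0.666667·0.0516064 + 0.166667·0.200791 + 0.166667·8.50796e-06 = 0.0678708.
P(II | observation) = 0.0334652 / 0.0678708 = 0.493071.

0.493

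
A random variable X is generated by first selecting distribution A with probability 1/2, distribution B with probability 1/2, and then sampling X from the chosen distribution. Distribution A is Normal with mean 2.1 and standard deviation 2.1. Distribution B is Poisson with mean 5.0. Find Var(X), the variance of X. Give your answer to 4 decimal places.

6.8075

Per component, A: μ=2.1, E[X²]=8.82; B: μ=5, E[X²]=30.
E[X] = 0.5·2.1 + 0.5·5 = 3.55.
E[X²] = 0.5·8.82 + 0.5·30 = 19.41.
Var(X) = E[X²] − (E[X])² = 19.41 − 12.6025 = 6.8075.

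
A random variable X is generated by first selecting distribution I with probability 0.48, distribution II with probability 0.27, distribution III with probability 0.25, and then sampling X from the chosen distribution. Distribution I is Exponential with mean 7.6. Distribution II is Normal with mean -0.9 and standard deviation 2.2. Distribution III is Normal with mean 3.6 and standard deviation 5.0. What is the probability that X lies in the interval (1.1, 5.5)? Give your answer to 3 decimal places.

Conditional on each component, P(1.1 < X < 5.5): I: 0.380288; II: 0.179839; III: 0.33949.
By total probability, P(1.1 < X < 5.5) = 0.48·0.380288 + 0.27·0.179839 + 0.25·0.33949 = 0.315967.

0.316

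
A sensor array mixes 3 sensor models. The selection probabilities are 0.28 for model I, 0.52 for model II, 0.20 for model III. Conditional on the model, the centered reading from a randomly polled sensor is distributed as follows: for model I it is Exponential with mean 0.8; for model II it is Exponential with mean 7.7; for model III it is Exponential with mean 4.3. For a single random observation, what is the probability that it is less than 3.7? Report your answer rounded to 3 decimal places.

Conditional on each model, P(X < 3.7): I: 0.990196; II: 0.381538; III: 0.577035.
By total probability, P(X < 3.7) = 0.28·0.990196 + 0.52·0.381538 + 0.2·0.577035 = 0.591062.

0.591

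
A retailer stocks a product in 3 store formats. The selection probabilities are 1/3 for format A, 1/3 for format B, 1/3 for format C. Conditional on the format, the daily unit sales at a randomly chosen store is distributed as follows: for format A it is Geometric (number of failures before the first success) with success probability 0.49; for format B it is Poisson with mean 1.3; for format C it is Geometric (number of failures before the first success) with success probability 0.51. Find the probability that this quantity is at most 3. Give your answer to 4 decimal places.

0.9439

Conditional on each format, P(X ≤ 3): A: 0.932348; B: 0.956905; C: 0.942352.
By total probability, P(X ≤ 3) = 0.333333·0.932348 + 0.333333·0.956905 + 0.333333·0.942352 = 0.943868.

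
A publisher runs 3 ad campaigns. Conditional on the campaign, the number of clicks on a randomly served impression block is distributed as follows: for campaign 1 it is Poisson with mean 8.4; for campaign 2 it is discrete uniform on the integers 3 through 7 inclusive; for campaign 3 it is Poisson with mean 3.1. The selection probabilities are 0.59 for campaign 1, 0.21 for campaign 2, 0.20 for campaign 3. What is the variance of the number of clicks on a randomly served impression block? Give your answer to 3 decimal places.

10.895

Per component, 1: μ=8.4, E[X²]=78.96; 2: μ=5, E[X²]=27; 3: μ=3.1, E[X²]=12.71.
E[X] = 0.59·8.4 + 0.21·5 + 0.2·3.1 = 6.626.
E[X²] = 0.59·78.96 + 0.21·27 + 0.2·12.71 = 54.7984.
Var(X) = E[X²] − (E[X])² = 54.7984 − 43.9039 = 10.8945.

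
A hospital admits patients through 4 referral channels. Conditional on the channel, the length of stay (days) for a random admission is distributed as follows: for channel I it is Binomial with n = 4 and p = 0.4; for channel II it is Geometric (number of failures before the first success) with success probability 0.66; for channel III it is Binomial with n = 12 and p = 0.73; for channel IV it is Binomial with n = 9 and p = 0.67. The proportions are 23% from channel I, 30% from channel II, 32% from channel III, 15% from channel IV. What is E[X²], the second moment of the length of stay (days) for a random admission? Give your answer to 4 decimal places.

32.1889

For each component E[X²] = Var + (mean)², giving I: 3.52; II: 1.04591; III: 79.1028; IV: 38.3508.
Overall E[X²] = 0.23·3.52 + 0.3·1.04591 + 0.32·79.1028 + 0.15·38.3508 = 32.1889.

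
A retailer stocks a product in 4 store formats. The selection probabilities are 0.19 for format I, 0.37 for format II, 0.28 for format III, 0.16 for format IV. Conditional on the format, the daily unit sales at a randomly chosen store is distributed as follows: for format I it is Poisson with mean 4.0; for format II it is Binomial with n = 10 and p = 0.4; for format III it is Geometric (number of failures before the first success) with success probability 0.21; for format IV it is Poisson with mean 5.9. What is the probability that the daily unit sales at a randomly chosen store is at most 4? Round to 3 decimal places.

0.595

Conditional on each format, P(X ≤ 4): I: 0.628837; II: 0.633103; III: 0.692294; IV: 0.298665.
By total probability, P(X ≤ 4) = 0.19·0.628837 + 0.37·0.633103 + 0.28·0.692294 + 0.16·0.298665 = 0.595356.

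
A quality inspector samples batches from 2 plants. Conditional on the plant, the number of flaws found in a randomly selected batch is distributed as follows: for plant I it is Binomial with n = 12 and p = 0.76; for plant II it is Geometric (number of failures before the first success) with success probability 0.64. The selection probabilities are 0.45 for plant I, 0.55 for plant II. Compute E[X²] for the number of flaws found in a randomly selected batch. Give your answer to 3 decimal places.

For each component E[X²] = Var + (mean)², giving I: 85.3632; II: 1.19531.
Overall E[X²] = 0.45·85.3632 + 0.55·1.19531 = 39.0709.

39.071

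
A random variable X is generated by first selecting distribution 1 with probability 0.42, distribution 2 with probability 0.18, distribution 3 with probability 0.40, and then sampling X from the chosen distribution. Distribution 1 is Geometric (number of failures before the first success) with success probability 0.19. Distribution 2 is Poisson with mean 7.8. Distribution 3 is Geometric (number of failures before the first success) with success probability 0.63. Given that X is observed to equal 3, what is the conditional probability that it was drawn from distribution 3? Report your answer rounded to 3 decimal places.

0.209

Likelihoods P(X=3 | ·): 1: 0.100974; 2: 0.0324068; 3: 0.0319114.
Posterior ∝ prior × likelihood. Numerator for 3: 0.4·0.0319114 = 0.0127646.
Normalizing constant: 0.42·0.100974 + 0.18·0.0324068 + 0.4·0.0319114 = 0.0610068.
P(3 | observation) = 0.0127646 / 0.0610068 = 0.209232.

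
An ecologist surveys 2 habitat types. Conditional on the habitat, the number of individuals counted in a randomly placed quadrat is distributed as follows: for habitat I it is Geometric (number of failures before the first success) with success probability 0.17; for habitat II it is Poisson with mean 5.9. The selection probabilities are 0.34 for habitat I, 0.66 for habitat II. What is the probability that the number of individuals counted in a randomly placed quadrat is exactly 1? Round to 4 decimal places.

Conditional on each habitat, P(X = 1): I: 0.1411; II: 0.0161627.
By total probability, P(X = 1) = 0.34·0.1411 + 0.66·0.0161627 = 0.0586414.

0.0586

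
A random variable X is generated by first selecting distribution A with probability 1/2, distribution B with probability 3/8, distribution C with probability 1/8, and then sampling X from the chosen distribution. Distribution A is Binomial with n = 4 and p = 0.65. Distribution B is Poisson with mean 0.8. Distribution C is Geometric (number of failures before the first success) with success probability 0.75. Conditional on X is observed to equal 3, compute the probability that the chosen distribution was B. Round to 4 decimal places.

0.0691

Likelihoods P(X=3 | ·): A: 0.384475; B: 0.0383427; C: 0.0117188.
Posterior ∝ prior × likelihood. Numerator for B: 0.375·0.0383427 = 0.0143785.
Normalizing constant: 0.5·0.384475 + 0.375·0.0383427 + 0.125·0.0117188 = 0.208081.
P(B | observation) = 0.0143785 / 0.208081 = 0.0691007.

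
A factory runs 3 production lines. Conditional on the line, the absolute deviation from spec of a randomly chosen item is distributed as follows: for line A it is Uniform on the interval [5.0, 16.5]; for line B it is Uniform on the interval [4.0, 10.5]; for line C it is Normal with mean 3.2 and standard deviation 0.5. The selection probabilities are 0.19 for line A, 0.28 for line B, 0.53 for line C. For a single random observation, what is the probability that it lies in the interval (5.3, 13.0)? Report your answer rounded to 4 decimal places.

0.3512

Conditional on each line, P(5.3 < X < 13.0): A: 0.669565; B: 0.8; C: 1.33457e-05.
By total probability, P(5.3 < X < 13.0) = 0.19·0.669565 + 0.28·0.8 + 0.53·1.33457e-05 = 0.351224.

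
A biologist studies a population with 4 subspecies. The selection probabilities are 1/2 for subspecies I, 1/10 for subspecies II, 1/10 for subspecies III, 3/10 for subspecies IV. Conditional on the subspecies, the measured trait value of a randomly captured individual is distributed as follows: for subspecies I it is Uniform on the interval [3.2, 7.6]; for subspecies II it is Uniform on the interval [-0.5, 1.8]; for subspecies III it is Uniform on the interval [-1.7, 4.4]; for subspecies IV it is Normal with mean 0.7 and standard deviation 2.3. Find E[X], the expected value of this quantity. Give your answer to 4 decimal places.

Component means — I: 5.4; II: 0.65; III: 1.35; IV: 0.7.
E[X] = 0.5·5.4 + 0.1·0.65 + 0.1·1.35 + 0.3·0.7 = 3.11.

3.1100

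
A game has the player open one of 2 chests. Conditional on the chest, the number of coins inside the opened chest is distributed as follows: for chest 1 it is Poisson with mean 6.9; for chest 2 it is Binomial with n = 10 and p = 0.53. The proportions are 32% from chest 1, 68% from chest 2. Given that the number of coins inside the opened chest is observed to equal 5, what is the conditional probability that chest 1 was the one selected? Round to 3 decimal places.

0.204

Likelihoods P(X=5 | ·): 1: 0.131351; 2: 0.241696.
Posterior ∝ prior × likelihood. Numerator for 1: 0.32·0.131351 = 0.0420322.
Normalizing constant: 0.32·0.131351 + 0.68·0.241696 = 0.206385.
P(1 | observation) = 0.0420322 / 0.206385 = 0.203659.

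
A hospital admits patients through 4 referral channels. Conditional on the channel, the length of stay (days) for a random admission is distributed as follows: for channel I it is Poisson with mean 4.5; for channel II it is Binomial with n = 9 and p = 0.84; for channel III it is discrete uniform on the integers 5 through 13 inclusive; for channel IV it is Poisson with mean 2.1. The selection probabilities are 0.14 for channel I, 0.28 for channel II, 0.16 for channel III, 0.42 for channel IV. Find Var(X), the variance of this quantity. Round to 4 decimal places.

10.8748

Per component, I: μ=4.5, E[X²]=24.75; II: μ=7.56, E[X²]=58.3632; III: μ=9, E[X²]=87.6667; IV: μ=2.1, E[X²]=6.51.
E[X] = 0.14·4.5 + 0.28·7.56 + 0.16·9 + 0.42·2.1 = 5.0688.
E[X²] = 0.14·24.75 + 0.28·58.3632 + 0.16·87.6667 + 0.42·6.51 = 36.5676.
Var(X) = E[X²] − (E[X])² = 36.5676 − 25.6927 = 10.8748.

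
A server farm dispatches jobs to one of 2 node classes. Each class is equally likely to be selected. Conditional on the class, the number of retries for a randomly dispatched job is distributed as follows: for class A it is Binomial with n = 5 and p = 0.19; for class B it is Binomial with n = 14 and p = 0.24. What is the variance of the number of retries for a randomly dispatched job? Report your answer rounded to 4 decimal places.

Per component, A: μ=0.95, E[X²]=1.672; B: μ=3.36, E[X²]=13.8432.
E[X] = 0.5·0.95 + 0.5·3.36 = 2.155.
E[X²] = 0.5·1.672 + 0.5·13.8432 = 7.7576.
Var(X) = E[X²] − (E[X])² = 7.7576 − 4.64402 = 3.11357.

3.1136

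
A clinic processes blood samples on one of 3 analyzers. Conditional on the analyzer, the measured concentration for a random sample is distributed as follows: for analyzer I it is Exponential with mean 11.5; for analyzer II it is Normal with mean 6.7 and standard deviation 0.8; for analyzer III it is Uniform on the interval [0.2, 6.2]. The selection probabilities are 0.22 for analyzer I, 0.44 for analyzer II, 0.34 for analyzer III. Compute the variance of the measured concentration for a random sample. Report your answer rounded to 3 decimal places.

Per component, I: μ=11.5, E[X²]=264.5; II: μ=6.7, E[X²]=45.53; III: μ=3.2, E[X²]=13.24.
E[X] = 0.22·11.5 + 0.44·6.7 + 0.34·3.2 = 6.566.
E[X²] = 0.22·264.5 + 0.44·45.53 + 0.34·13.24 = 82.7248.
Var(X) = E[X²] − (E[X])² = 82.7248 − 43.1124 = 39.6124.

39.612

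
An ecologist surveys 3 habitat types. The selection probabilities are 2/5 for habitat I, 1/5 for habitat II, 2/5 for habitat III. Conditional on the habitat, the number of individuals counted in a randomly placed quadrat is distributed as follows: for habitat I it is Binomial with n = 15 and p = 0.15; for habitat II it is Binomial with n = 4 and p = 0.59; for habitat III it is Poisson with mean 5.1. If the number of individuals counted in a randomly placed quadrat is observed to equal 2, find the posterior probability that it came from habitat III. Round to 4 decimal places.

Likelihoods P(X=2 | ·): I: 0.285639; II: 0.351094; III: 0.0792882.
Posterior ∝ prior × likelihood. Numerator for III: 0.4·0.0792882 = 0.0317153.
Normalizing constant: 0.4·0.285639 + 0.2·0.351094 + 0.4·0.0792882 = 0.21619.
P(III | observation) = 0.0317153 / 0.21619 = 0.146701.

0.1467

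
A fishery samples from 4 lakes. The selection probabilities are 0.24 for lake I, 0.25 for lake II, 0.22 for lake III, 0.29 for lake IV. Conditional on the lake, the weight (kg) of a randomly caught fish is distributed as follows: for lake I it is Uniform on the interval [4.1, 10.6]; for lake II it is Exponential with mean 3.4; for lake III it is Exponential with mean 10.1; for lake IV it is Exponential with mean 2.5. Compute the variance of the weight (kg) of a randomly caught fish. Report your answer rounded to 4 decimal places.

37.1751

Per component, I: μ=7.35, E[X²]=57.5433; II: μ=3.4, E[X²]=23.12; III: μ=10.1, E[X²]=204.02; IV: μ=2.5, E[X²]=12.5.
E[X] = 0.24·7.35 + 0.25·3.4 + 0.22·10.1 + 0.29·2.5 = 5.561.
E[X²] = 0.24·57.5433 + 0.25·23.12 + 0.22·204.02 + 0.29·12.5 = 68.0998.
Var(X) = E[X²] − (E[X])² = 68.0998 − 30.9247 = 37.1751.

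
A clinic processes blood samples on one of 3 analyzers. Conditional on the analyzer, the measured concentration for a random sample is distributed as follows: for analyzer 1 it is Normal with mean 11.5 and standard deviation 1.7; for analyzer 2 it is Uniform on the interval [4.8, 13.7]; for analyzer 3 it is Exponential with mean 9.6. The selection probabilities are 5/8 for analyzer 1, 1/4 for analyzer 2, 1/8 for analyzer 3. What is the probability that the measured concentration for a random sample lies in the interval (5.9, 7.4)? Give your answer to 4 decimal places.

Conditional on each analyzer, P(5.9 < X < 7.4): 1: 0.00744411; 2: 0.168539; 3: 0.0782388.
By total probability, P(5.9 < X < 7.4) = 0.625·0.00744411 + 0.25·0.168539 + 0.125·0.0782388 = 0.0565673.

0.0566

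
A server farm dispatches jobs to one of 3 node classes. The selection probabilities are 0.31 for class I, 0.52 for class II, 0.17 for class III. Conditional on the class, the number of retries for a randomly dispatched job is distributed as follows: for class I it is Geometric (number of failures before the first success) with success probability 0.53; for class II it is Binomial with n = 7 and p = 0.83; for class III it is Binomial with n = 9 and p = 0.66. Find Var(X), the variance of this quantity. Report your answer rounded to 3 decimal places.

6.630

Per component, I: μ=0.886792, E[X²]=2.45959; II: μ=5.81, E[X²]=34.7438; III: μ=5.94, E[X²]=37.3032.
E[X] = 0.31·0.886792 + 0.52·5.81 + 0.17·5.94 = 4.30591.
E[X²] = 0.31·2.45959 + 0.52·34.7438 + 0.17·37.3032 = 25.1708.
Var(X) = E[X²] − (E[X])² = 25.1708 − 18.5408 = 6.62997.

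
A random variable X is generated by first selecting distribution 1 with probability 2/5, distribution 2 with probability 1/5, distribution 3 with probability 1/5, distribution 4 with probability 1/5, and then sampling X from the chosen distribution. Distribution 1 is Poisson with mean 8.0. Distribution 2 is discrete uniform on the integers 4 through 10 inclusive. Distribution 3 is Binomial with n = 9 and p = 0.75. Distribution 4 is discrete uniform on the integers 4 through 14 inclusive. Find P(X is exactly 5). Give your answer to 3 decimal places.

Conditional on each component, P(X = 5): 1: 0.0916037; 2: 0.142857; 3: 0.116798; 4: 0.0909091.
By total probability, P(X = 5) = 0.4·0.0916037 + 0.2·0.142857 + 0.2·0.116798 + 0.2·0.0909091 = 0.106754.

0.107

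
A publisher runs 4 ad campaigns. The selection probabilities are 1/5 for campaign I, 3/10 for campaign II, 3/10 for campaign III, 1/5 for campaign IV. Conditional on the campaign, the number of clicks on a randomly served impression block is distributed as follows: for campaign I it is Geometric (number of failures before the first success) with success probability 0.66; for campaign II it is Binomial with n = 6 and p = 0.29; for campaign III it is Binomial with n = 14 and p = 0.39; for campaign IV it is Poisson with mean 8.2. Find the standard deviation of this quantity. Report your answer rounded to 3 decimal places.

Per component, I: μ=0.515152, E[X²]=1.04591; II: μ=1.74, E[X²]=4.263; III: μ=5.46, E[X²]=33.1422; IV: μ=8.2, E[X²]=75.44.
E[X] = 0.2·0.515152 + 0.3·1.74 + 0.3·5.46 + 0.2·8.2 = 3.90303.
E[X²] = 0.2·1.04591 + 0.3·4.263 + 0.3·33.1422 + 0.2·75.44 = 26.5187.
Var(X) = E[X²] − (E[X])² = 26.5187 − 15.2336 = 11.2851.
SD(X) = √11.2851 = 3.35933.

3.359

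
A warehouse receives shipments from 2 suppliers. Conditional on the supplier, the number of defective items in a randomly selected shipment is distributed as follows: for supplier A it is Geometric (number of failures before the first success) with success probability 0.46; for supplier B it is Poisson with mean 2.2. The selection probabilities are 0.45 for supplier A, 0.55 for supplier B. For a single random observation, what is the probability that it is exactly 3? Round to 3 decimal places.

0.141

Conditional on each supplier, P(X = 3): A: 0.0724334; B: 0.196639.
By total probability, P(X = 3) = 0.45·0.0724334 + 0.55·0.196639 = 0.140746.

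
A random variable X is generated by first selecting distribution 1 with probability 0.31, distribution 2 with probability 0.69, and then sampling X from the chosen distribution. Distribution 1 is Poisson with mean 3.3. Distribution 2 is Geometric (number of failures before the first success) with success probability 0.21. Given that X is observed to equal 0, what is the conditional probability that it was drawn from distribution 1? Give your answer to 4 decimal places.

0.0731

Likelihoods P(X=0 | ·): 1: 0.0368832; 2: 0.21.
Posterior ∝ prior × likelihood. Numerator for 1: 0.31·0.0368832 = 0.0114338.
Normalizing constant: 0.31·0.0368832 + 0.69·0.21 = 0.156334.
P(1 | observation) = 0.0114338 / 0.156334 = 0.073137.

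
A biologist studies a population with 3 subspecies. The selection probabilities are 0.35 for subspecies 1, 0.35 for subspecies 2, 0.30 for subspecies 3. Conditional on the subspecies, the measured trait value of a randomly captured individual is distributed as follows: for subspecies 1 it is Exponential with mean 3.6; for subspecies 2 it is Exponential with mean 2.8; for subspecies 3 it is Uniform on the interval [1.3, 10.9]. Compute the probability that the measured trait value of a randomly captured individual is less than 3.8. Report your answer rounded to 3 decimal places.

0.566

Conditional on each subspecies, P(X < 3.8): 1: 0.652001; 2: 0.742605; 3: 0.260417.
By total probability, P(X < 3.8) = 0.35·0.652001 + 0.35·0.742605 + 0.3·0.260417 = 0.566237.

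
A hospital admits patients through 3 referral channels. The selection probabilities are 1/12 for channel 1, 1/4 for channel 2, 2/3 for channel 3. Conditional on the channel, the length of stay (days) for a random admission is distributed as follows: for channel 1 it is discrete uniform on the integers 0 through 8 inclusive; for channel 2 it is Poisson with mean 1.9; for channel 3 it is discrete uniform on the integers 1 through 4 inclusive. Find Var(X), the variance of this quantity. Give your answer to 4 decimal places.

2.1408

Per component, 1: μ=4, E[X²]=22.6667; 2: μ=1.9, E[X²]=5.51; 3: μ=2.5, E[X²]=7.5.
E[X] = 0.0833333·4 + 0.25·1.9 + 0.666667·2.5 = 2.475.
E[X²] = 0.0833333·22.6667 + 0.25·5.51 + 0.666667·7.5 = 8.26639.
Var(X) = E[X²] − (E[X])² = 8.26639 − 6.12562 = 2.14076.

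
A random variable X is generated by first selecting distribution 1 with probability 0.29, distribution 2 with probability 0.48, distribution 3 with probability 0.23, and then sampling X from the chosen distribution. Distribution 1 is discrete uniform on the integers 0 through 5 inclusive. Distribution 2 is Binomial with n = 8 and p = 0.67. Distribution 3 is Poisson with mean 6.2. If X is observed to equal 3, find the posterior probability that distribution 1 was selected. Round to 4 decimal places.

Likelihoods P(X=3 | ·): 1: 0.166667; 2: 0.0659147; 3: 0.0806117.
Posterior ∝ prior × likelihood. Numerator for 1: 0.29·0.166667 = 0.0483333.
Normalizing constant: 0.29·0.166667 + 0.48·0.0659147 + 0.23·0.0806117 = 0.0985131.
P(1 | observation) = 0.0483333 / 0.0985131 = 0.490629.

0.4906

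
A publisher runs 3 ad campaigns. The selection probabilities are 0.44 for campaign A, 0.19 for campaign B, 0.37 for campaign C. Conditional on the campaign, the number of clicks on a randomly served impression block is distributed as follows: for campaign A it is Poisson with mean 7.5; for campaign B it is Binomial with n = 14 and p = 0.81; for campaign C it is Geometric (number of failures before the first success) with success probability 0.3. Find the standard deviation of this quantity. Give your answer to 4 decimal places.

4.2271

Per component, A: μ=7.5, E[X²]=63.75; B: μ=11.34, E[X²]=130.75; C: μ=2.33333, E[X²]=13.2222.
E[X] = 0.44·7.5 + 0.19·11.34 + 0.37·2.33333 = 6.31793.
E[X²] = 0.44·63.75 + 0.19·130.75 + 0.37·13.2222 = 57.7848.
Var(X) = E[X²] − (E[X])² = 57.7848 − 39.9163 = 17.8685.
SD(X) = √17.8685 = 4.22711.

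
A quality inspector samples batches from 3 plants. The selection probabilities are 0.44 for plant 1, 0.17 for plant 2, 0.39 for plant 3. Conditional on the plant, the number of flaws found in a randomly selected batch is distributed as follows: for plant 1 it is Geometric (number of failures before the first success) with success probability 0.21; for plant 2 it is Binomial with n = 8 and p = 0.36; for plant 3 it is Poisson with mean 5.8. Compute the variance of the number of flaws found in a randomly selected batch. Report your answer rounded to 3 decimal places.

Per component, 1: μ=3.7619, E[X²]=32.0658; 2: μ=2.88, E[X²]=10.1376; 3: μ=5.8, E[X²]=39.44.
E[X] = 0.44·3.7619 + 0.17·2.88 + 0.39·5.8 = 4.40684.
E[X²] = 0.44·32.0658 + 0.17·10.1376 + 0.39·39.44 = 31.2139.
Var(X) = E[X²] − (E[X])² = 31.2139 − 19.4202 = 11.7937.

11.794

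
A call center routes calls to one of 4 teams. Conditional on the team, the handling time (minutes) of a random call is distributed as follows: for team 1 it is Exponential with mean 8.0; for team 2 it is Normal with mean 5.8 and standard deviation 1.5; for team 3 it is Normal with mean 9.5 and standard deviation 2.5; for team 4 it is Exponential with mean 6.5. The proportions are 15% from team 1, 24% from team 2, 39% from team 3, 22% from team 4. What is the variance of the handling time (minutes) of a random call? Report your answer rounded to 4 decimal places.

Per component, 1: μ=8, E[X²]=128; 2: μ=5.8, E[X²]=35.89; 3: μ=9.5, E[X²]=96.5; 4: μ=6.5, E[X²]=84.5.
E[X] = 0.15·8 + 0.24·5.8 + 0.39·9.5 + 0.22·6.5 = 7.727.
E[X²] = 0.15·128 + 0.24·35.89 + 0.39·96.5 + 0.22·84.5 = 84.0386.
Var(X) = E[X²] − (E[X])² = 84.0386 − 59.7065 = 24.3321.

24.3321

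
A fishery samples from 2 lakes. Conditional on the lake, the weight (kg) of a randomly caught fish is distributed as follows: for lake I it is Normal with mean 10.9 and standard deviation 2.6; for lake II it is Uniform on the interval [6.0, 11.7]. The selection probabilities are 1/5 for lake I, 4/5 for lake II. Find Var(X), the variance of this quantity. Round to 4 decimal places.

4.1904

Per component, I: μ=10.9, E[X²]=125.57; II: μ=8.85, E[X²]=81.03.
E[X] = 0.2·10.9 + 0.8·8.85 = 9.26.
E[X²] = 0.2·125.57 + 0.8·81.03 = 89.938.
Var(X) = E[X²] − (E[X])² = 89.938 − 85.7476 = 4.1904.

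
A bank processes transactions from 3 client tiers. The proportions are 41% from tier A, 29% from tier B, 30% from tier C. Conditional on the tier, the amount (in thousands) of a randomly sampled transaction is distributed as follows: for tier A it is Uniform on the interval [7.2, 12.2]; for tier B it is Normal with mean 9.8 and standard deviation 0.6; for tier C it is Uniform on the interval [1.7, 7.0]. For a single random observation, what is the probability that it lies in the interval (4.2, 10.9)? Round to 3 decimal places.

Conditional on each tier, P(4.2 < X < 10.9): A: 0.74; B: 0.966623; C: 0.528302.
By total probability, P(4.2 < X < 10.9) = 0.41·0.74 + 0.29·0.966623 + 0.3·0.528302 = 0.742211.

0.742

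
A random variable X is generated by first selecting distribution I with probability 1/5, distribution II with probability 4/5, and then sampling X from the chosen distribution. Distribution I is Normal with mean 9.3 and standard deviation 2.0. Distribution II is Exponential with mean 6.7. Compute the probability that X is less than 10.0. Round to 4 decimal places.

Conditional on each component, P(X < 10.0): I: 0.636831; II: 0.775198.
By total probability, P(X < 10.0) = 0.2·0.636831 + 0.8·0.775198 = 0.747525.

0.7475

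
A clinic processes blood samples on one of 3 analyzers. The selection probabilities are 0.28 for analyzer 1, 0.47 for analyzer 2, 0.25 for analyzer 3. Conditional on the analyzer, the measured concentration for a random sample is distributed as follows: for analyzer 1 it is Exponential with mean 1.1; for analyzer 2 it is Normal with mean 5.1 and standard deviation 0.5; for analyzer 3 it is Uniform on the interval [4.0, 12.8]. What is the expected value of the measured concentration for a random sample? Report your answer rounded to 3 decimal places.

Component means — 1: 1.1; 2: 5.1; 3: 8.4.
E[X] = 0.28·1.1 + 0.47·5.1 + 0.25·8.4 = 4.805.

4.805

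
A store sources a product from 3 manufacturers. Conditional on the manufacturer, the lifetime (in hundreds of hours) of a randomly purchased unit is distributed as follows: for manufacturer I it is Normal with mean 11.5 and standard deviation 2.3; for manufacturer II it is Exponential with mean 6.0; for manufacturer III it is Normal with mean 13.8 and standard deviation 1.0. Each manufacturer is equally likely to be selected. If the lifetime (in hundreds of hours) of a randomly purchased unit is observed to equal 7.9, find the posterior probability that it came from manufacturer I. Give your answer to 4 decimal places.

Likelihoods f(7.9 | ·): I: 0.0509556; II: 0.0446712; III: 1.10158e-08.
Posterior ∝ prior × likelihood. Numerator for I: 0.333333·0.0509556 = 0.0169852.
Normalizing constant: 0.333333·0.0509556 + 0.333333·0.0446712 + 0.333333·1.10158e-08 = 0.0318756.
P(I | observation) = 0.0169852 / 0.0318756 = 0.532859.

0.5329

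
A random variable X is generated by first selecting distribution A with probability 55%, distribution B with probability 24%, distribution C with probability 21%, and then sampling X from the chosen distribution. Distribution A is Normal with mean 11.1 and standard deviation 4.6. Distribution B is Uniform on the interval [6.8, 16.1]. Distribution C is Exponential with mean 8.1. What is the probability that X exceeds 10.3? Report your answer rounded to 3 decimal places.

Conditional on each component, P(X > 10.3): A: 0.569033; B: 0.623656; C: 0.280381.
By total probability, P(X > 10.3) = 0.55·0.569033 + 0.24·0.623656 + 0.21·0.280381 = 0.521526.

0.522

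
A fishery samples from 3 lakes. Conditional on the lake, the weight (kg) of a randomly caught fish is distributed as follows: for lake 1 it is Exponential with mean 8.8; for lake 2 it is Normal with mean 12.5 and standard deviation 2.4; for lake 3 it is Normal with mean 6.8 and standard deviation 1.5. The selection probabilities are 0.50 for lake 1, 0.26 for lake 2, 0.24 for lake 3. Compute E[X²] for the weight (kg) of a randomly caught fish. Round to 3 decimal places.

131.200

For each component E[X²] = Var + (mean)², giving 1: 154.88; 2: 162.01; 3: 48.49.
Overall E[X²] = 0.5·154.88 + 0.26·162.01 + 0.24·48.49 = 131.2.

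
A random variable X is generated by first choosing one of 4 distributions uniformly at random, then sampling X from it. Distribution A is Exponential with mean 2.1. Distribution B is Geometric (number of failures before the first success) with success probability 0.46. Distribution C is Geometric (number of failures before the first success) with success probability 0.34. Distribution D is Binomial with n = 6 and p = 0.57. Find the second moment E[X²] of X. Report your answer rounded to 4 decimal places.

8.8486

For each component E[X²] = Var + (mean)², giving A: 8.82; B: 3.93006; C: 9.47751; D: 13.167.
Overall E[X²] = 0.25·8.82 + 0.25·3.93006 + 0.25·9.47751 + 0.25·13.167 = 8.84864.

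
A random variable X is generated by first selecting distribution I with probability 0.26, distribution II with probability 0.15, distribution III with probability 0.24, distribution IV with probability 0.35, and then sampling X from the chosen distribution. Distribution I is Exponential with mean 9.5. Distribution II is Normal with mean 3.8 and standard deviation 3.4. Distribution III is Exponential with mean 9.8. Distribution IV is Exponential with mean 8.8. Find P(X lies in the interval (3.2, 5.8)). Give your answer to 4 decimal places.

Conditional on each component, P(3.2 < X < 5.8): I: 0.170957; II: 0.291851; III: 0.168112; IV: 0.177823.
By total probability, P(3.2 < X < 5.8) = 0.26·0.170957 + 0.15·0.291851 + 0.24·0.168112 + 0.35·0.177823 = 0.190811.

0.1908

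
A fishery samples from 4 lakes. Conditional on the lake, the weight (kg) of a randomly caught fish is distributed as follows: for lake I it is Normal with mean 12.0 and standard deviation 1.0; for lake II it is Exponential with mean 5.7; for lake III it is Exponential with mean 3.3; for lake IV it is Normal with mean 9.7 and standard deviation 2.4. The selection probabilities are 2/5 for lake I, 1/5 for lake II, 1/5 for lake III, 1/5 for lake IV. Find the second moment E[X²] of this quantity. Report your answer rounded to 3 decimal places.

For each component E[X²] = Var + (mean)², giving I: 145; II: 64.98; III: 21.78; IV: 99.85.
Overall E[X²] = 0.4·145 + 0.2·64.98 + 0.2·21.78 + 0.2·99.85 = 95.322.

95.322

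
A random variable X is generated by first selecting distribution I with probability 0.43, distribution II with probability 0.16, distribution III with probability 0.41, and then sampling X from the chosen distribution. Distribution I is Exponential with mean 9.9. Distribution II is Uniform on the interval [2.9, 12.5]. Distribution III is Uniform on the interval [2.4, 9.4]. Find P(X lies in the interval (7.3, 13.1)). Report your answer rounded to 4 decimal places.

Conditional on each component, P(7.3 < X < 13.1): I: 0.212095; II: 0.541667; III: 0.3.
By total probability, P(7.3 < X < 13.1) = 0.43·0.212095 + 0.16·0.541667 + 0.41·0.3 = 0.300868.

0.3009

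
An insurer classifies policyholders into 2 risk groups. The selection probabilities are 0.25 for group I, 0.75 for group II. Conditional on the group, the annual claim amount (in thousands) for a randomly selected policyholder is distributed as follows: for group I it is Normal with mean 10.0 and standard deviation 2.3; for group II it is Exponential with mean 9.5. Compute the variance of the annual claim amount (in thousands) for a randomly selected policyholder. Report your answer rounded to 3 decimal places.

69.057

Per component, I: μ=10, E[X²]=105.29; II: μ=9.5, E[X²]=180.5.
E[X] = 0.25·10 + 0.75·9.5 = 9.625.
E[X²] = 0.25·105.29 + 0.75·180.5 = 161.697.
Var(X) = E[X²] − (E[X])² = 161.697 − 92.6406 = 69.0569.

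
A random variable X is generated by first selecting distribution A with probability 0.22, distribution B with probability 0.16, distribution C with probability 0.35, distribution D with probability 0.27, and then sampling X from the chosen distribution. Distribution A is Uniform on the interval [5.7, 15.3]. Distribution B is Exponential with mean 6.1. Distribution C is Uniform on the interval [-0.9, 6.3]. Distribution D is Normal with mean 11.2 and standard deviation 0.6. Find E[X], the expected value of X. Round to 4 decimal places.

Component means — A: 10.5; B: 6.1; C: 2.7; D: 11.2.
E[X] = 0.22·10.5 + 0.16·6.1 + 0.35·2.7 + 0.27·11.2 = 7.255.

7.2550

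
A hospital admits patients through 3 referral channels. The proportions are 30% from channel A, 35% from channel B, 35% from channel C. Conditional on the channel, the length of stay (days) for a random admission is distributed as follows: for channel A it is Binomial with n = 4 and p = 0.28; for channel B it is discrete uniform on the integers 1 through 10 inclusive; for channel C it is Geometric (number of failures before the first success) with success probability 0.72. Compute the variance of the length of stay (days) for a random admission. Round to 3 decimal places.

Per component, A: μ=1.12, E[X²]=2.0608; B: μ=5.5, E[X²]=38.5; C: μ=0.388889, E[X²]=0.691358.
E[X] = 0.3·1.12 + 0.35·5.5 + 0.35·0.388889 = 2.39711.
E[X²] = 0.3·2.0608 + 0.35·38.5 + 0.35·0.691358 = 14.3352.
Var(X) = E[X²] − (E[X])² = 14.3352 − 5.74614 = 8.58907.

8.589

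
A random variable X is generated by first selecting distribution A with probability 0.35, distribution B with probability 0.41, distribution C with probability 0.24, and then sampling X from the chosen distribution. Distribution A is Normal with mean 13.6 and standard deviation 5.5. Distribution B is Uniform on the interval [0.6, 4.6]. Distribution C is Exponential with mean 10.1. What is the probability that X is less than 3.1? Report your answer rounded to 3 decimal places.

0.330

Conditional on each component, P(X < 3.1): A: 0.0281252; B: 0.625; C: 0.264298.
By total probability, P(X < 3.1) = 0.35·0.0281252 + 0.41·0.625 + 0.24·0.264298 = 0.329525.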